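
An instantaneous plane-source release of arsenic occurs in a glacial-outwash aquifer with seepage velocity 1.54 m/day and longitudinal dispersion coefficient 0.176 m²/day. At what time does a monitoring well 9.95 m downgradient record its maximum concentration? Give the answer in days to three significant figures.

6.39 days

For the 1D instantaneous-source solution, setting ∂C/∂t = 0 at fixed x gives v²t² + 2Dt − x² = 0, so t = (√(D² + v²x²) − D)/v².
√(D² + v²x²) = √(0.176² + 1.54² × 9.95²) = 15.32; v² = 2.3716.
t = (15.32 − 0.176)/2.3716 = 6.39 days (vs. the pure-advection estimate x/v = 6.46 d).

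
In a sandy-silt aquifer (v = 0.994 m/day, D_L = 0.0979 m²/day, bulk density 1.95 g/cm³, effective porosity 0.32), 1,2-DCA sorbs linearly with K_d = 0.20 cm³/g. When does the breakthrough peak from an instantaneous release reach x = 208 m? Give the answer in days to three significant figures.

Retardation factor R = 1 + ρ_b·K_d/n = 1 + 1.95 × 0.20/0.32 = 2.219.
Sorption retards both mechanisms: v_R = v/R = 0.4479 m/day, D_R = D/R = 0.04412 m²/day.
Peak time from v_R²t² + 2D_R t − x² = 0: t = (√(D_R² + v_R²x²) − D_R)/v_R².
√(D_R² + v_R²x²) = √(0.04412² + 0.4479² × 208²) = 93.16; v_R² = 0.2006.
t = (93.16 − 0.04412)/0.2006 = 464 days.

464 days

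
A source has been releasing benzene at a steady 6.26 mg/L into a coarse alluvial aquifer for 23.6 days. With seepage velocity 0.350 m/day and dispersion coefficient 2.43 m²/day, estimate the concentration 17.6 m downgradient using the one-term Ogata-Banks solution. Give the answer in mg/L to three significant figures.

1.20 mg/L

For a continuous step input, C/C₀ ≈ ½·erfc((x−vt)/(2√(Dt))).
vt = 0.350 × 23.6 = 8.26 m and 2√(Dt) = 2√(2.43 × 23.6) = 15.15 m.
Argument (x−vt)/(2√(Dt)) = (17.6 − 8.26)/15.15 = 0.6165; ½·erfc(0.6165) = 0.1916.
C = 6.26 × 0.1916 = 1.20 mg/L.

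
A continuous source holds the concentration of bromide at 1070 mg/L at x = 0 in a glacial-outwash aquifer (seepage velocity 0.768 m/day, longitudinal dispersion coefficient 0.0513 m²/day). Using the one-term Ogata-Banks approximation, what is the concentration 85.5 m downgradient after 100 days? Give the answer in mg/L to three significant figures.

For a continuous step input, C/C₀ ≈ ½·erfc((x−vt)/(2√(Dt))).
vt = 0.768 × 100 = 76.8 m and 2√(Dt) = 2√(0.0513 × 100) = 4.530 m.
Argument (x−vt)/(2√(Dt)) = (85.5 − 76.8)/4.530 = 1.921; ½·erfc(1.921) = 0.003297.
C = 1070 × 0.003297 = 3.53 mg/L.

3.53 mg/L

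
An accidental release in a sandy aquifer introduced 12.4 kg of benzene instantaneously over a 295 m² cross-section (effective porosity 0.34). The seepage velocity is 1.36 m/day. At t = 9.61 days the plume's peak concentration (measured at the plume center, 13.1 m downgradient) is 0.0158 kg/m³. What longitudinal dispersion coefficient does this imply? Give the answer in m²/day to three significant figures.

0.507 m²/day

At the plume center C_max = M/(n_e·A·√(4πDt)), so D = M²/(4πt·(n_e·A·C_max)²).
n_e·A·C_max = 0.34 × 295 × 0.0158 = 1.585 kg/m.
D = 12.4²/(4π × 9.61 × 1.585²) = 0.507 m²/day.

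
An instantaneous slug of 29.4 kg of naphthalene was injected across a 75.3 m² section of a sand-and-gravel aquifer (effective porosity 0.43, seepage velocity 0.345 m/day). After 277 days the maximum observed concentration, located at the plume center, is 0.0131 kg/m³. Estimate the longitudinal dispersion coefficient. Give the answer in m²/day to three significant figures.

1.38 m²/day

At the plume center C_max = M/(n_e·A·√(4πDt)), so D = M²/(4πt·(n_e·A·C_max)²).
n_e·A·C_max = 0.43 × 75.3 × 0.0131 = 0.4242 kg/m.
D = 29.4²/(4π × 277 × 0.4242²) = 1.38 m²/day.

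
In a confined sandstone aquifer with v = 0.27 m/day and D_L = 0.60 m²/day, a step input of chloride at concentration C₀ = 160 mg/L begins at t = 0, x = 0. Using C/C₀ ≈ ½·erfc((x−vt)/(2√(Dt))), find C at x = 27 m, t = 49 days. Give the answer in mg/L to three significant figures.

For a continuous step input, C/C₀ ≈ ½·erfc((x−vt)/(2√(Dt))).
vt = 0.27 × 49 = 13.23 m and 2√(Dt) = 2√(0.60 × 49) = 10.84 m.
Argument (x−vt)/(2√(Dt)) = (27 − 13.23)/10.84 = 1.270; ½·erfc(1.270) = 0.03624.
C = 160 × 0.03624 = 5.80 mg/L.

5.80 mg/L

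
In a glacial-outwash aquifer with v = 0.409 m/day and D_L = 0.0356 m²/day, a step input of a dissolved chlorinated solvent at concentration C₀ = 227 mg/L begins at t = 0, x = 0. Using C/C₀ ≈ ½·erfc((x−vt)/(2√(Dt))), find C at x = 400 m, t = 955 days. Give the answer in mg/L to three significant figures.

28.8 mg/L

For a continuous step input, C/C₀ ≈ ½·erfc((x−vt)/(2√(Dt))).
vt = 0.409 × 955 = 390.595 m and 2√(Dt) = 2√(0.0356 × 955) = 11.66 m.
Argument (x−vt)/(2√(Dt)) = (400 − 390.595)/11.66 = 0.8066; ½·erfc(0.8066) = 0.1270.
C = 227 × 0.1270 = 28.8 mg/L.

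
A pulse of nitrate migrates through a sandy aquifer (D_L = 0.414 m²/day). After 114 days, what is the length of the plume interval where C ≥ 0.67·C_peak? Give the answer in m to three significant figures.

17.4 m

The plume is Gaussian with σ = √(2Dt) = √(2 × 0.414 × 114) = 9.716 m.
C/C_peak = exp(−Δx²/(2σ²)) = 0.67 ⇒ Δx = σ·√(−2 ln 0.67) = 9.716 × 0.8950 = 8.696 m.
Width = 2Δx = 17.4 m.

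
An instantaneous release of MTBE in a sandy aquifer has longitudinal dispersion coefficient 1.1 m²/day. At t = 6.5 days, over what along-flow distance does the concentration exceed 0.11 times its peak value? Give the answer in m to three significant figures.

15.9 m

The plume is Gaussian with σ = √(2Dt) = √(2 × 1.1 × 6.5) = 3.782 m.
C/C_peak = exp(−Δx²/(2σ²)) = 0.11 ⇒ Δx = σ·√(−2 ln 0.11) = 3.782 × 2.101 = 7.946 m.
Width = 2Δx = 15.9 m.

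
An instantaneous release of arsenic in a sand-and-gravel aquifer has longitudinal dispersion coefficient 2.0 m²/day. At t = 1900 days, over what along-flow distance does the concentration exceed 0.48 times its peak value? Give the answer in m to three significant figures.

The plume is Gaussian with σ = √(2Dt) = √(2 × 2.0 × 1900) = 87.18 m.
C/C_peak = exp(−Δx²/(2σ²)) = 0.48 ⇒ Δx = σ·√(−2 ln 0.48) = 87.18 × 1.212 = 105.7 m.
Width = 2Δx = 211 m.

211 m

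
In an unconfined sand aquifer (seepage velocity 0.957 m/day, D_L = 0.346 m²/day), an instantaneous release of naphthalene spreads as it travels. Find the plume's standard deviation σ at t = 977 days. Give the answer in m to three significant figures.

26.0 m

Dispersive spreading gives a Gaussian with σ² = 2Dt; advection only shifts the center.
σ = √(2 × 0.346 × 977) = 26.0 m.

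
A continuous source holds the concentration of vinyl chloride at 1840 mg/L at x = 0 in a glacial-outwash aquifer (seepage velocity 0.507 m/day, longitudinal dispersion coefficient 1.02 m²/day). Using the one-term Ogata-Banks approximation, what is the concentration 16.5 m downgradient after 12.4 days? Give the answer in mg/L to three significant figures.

For a continuous step input, C/C₀ ≈ ½·erfc((x−vt)/(2√(Dt))).
vt = 0.507 × 12.4 = 6.2868 m and 2√(Dt) = 2√(1.02 × 12.4) = 7.113 m.
Argument (x−vt)/(2√(Dt)) = (16.5 − 6.2868)/7.113 = 1.436; ½·erfc(1.436) = 0.02114.
C = 1840 × 0.02114 = 38.9 mg/L.

38.9 mg/L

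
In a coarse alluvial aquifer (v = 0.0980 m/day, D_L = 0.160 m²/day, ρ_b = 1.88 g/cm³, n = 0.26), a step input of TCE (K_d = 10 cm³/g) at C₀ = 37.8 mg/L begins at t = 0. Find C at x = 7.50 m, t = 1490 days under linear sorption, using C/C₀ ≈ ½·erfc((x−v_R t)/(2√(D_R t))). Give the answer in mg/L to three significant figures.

Retardation factor R = 1 + ρ_b·K_d/n = 1 + 1.88 × 10/0.26 = 73.31.
Sorption retards both mechanisms: v_R = v/R = 0.001337 m/day, D_R = D/R = 0.002183 m²/day.
v_R·t = 0.001337 × 1490 = 1.99213 m; 2√(D_R t) = 3.607 m; argument = (7.50 − 1.99213)/3.607 = 1.527.
C = C₀ × ½·erfc(1.527) = 37.8 × 0.01541 = 0.582 mg/L.

0.582 mg/L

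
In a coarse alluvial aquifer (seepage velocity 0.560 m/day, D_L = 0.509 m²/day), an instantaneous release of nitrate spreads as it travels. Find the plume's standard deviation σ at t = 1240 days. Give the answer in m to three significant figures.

Dispersive spreading gives a Gaussian with σ² = 2Dt; advection only shifts the center.
σ = √(2 × 0.509 × 1240) = 35.5 m.

35.5 m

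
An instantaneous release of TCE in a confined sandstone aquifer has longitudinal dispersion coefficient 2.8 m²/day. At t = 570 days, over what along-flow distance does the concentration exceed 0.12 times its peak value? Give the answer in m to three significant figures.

233 m

The plume is Gaussian with σ = √(2Dt) = √(2 × 2.8 × 570) = 56.50 m.
C/C_peak = exp(−Δx²/(2σ²)) = 0.12 ⇒ Δx = σ·√(−2 ln 0.12) = 56.50 × 2.059 = 116.3 m.
Width = 2Δx = 233 m.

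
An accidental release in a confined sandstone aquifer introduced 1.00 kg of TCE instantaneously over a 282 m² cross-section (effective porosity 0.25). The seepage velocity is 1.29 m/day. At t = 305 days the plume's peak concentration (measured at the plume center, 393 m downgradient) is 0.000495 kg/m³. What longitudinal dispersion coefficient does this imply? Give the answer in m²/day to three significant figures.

At the plume center C_max = M/(n_e·A·√(4πDt)), so D = M²/(4πt·(n_e·A·C_max)²).
n_e·A·C_max = 0.25 × 282 × 0.000495 = 0.03490 kg/m.
D = 1.00²/(4π × 305 × 0.03490²) = 0.214 m²/day.

0.214 m²/day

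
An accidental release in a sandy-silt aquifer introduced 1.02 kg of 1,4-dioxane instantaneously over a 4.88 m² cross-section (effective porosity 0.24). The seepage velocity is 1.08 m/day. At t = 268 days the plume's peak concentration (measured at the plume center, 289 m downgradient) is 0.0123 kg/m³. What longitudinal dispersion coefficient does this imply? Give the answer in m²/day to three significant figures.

1.49 m²/day

At the plume center C_max = M/(n_e·A·√(4πDt)), so D = M²/(4πt·(n_e·A·C_max)²).
n_e·A·C_max = 0.24 × 4.88 × 0.0123 = 0.01441 kg/m.
D = 1.02²/(4π × 268 × 0.01441²) = 1.49 m²/day.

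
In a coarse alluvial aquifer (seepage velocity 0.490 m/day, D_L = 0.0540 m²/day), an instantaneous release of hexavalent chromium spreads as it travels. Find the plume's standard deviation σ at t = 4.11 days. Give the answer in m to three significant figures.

0.666 m

Dispersive spreading gives a Gaussian with σ² = 2Dt; advection only shifts the center.
σ = √(2 × 0.0540 × 4.11) = 0.666 m.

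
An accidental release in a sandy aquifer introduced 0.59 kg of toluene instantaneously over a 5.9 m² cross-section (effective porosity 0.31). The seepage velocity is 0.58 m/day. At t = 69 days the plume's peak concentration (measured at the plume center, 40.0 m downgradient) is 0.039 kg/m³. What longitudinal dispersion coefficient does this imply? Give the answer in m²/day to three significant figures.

At the plume center C_max = M/(n_e·A·√(4πDt)), so D = M²/(4πt·(n_e·A·C_max)²).
n_e·A·C_max = 0.31 × 5.9 × 0.039 = 0.07133 kg/m.
D = 0.59²/(4π × 69 × 0.07133²) = 0.0789 m²/day.

0.0789 m²/day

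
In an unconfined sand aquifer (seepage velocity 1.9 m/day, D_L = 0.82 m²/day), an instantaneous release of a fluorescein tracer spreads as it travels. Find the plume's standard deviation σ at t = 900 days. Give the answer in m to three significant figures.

Dispersive spreading gives a Gaussian with σ² = 2Dt; advection only shifts the center.
σ = √(2 × 0.82 × 900) = 38.4 m.

38.4 m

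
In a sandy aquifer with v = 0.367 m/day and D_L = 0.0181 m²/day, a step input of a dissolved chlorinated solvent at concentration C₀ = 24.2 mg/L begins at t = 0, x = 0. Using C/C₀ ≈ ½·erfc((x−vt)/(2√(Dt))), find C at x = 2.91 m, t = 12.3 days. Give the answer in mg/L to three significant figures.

24.0 mg/L

For a continuous step input, C/C₀ ≈ ½·erfc((x−vt)/(2√(Dt))).
vt = 0.367 × 12.3 = 4.5141 m and 2√(Dt) = 2√(0.0181 × 12.3) = 0.9437 m.
Argument (x−vt)/(2√(Dt)) = (2.91 − 4.5141)/0.9437 = -1.700; ½·erfc(-1.700) = 0.9919.
C = 24.2 × 0.9919 = 24.0 mg/L.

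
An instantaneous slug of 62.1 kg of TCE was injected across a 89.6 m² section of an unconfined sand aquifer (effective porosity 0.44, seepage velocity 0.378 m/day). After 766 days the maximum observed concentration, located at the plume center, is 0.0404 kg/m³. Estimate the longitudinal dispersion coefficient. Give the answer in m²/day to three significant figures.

0.158 m²/day

At the plume center C_max = M/(n_e·A·√(4πDt)), so D = M²/(4πt·(n_e·A·C_max)²).
n_e·A·C_max = 0.44 × 89.6 × 0.0404 = 1.593 kg/m.
D = 62.1²/(4π × 766 × 1.593²) = 0.158 m²/day.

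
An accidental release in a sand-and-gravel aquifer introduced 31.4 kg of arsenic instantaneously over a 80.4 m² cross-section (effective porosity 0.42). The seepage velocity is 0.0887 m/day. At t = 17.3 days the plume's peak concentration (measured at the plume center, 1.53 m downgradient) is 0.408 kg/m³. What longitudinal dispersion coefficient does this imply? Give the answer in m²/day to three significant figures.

0.0239 m²/day

At the plume center C_max = M/(n_e·A·√(4πDt)), so D = M²/(4πt·(n_e·A·C_max)²).
n_e·A·C_max = 0.42 × 80.4 × 0.408 = 13.78 kg/m.
D = 31.4²/(4π × 17.3 × 13.78²) = 0.0239 m²/day.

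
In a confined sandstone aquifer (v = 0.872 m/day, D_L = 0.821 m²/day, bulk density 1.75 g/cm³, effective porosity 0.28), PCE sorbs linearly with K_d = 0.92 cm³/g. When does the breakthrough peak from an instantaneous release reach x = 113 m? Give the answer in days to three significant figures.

Retardation factor R = 1 + ρ_b·K_d/n = 1 + 1.75 × 0.92/0.28 = 6.750.
Sorption retards both mechanisms: v_R = v/R = 0.1292 m/day, D_R = D/R = 0.1216 m²/day.
Peak time from v_R²t² + 2D_R t − x² = 0: t = (√(D_R² + v_R²x²) − D_R)/v_R².
√(D_R² + v_R²x²) = √(0.1216² + 0.1292² × 113²) = 14.60; v_R² = 0.01669.
t = (14.60 − 0.1216)/0.01669 = 867 days.

867 days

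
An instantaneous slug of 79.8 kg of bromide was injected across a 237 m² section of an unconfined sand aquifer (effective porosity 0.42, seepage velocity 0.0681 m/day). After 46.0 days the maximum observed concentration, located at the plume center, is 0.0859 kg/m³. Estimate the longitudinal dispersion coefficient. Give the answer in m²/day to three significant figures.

0.151 m²/day

At the plume center C_max = M/(n_e·A·√(4πDt)), so D = M²/(4πt·(n_e·A·C_max)²).
n_e·A·C_max = 0.42 × 237 × 0.0859 = 8.550 kg/m.
D = 79.8²/(4π × 46.0 × 8.550²) = 0.151 m²/day.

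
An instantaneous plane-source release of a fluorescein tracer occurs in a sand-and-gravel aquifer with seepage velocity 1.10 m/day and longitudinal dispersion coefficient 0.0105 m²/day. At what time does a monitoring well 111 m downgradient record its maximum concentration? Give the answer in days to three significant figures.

101 days

For the 1D instantaneous-source solution, setting ∂C/∂t = 0 at fixed x gives v²t² + 2Dt − x² = 0, so t = (√(D² + v²x²) − D)/v².
√(D² + v²x²) = √(0.0105² + 1.10² × 111²) = 122.1; v² = 1.21.
t = (122.1 − 0.0105)/1.21 = 101 days (vs. the pure-advection estimate x/v = 101 d).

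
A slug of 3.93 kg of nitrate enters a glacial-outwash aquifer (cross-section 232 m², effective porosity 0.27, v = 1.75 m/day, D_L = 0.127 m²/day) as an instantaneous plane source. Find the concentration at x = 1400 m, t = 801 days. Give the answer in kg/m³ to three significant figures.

0.00174 kg/m³

For an instantaneous plane source, C(x,t) = M/(n_e·A·√(4πDt)) · exp(−(x−vt)²/(4Dt)), with n_e·A the pore (flow) area.
Plume center vt = 1.75 × 801 = 1401.75 m, so the well at 1400 m is 1.75 m upgradient of the peak.
√(4πDt) = 35.75 m, giving peak height M/(n_e·A·√(4πDt)) = 3.93/(0.27 × 232 × 35.75) = 0.001755 kg/m³.
(x−vt)²/(4Dt) = (-1.75)²/(4 × 0.127 × 801) = 0.007526; exp(−0.007526) = 0.9925.
C = 0.001755 × 0.9925 = 0.00174 kg/m³.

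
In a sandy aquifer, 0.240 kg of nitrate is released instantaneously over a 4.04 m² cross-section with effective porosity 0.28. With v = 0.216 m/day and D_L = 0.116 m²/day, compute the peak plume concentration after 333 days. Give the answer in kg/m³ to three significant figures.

The peak of an instantaneous 1D plume sits at x = vt; there the Gaussian factor is 1 and C_max = M/(n_e·A·√(4πDt)), where n_e·A is the pore area the mass is dissolved in.
√(4πDt) = √(4π × 0.116 × 333) = 22.03 m, so C_max = 0.240/(0.28 × 4.04 × 22.03) = 0.00963 kg/m³.

0.00963 kg/m³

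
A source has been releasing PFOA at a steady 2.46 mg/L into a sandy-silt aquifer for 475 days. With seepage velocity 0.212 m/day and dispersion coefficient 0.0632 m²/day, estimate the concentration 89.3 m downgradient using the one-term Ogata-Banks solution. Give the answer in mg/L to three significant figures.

For a continuous step input, C/C₀ ≈ ½·erfc((x−vt)/(2√(Dt))).
vt = 0.212 × 475 = 100.7 m and 2√(Dt) = 2√(0.0632 × 475) = 10.96 m.
Argument (x−vt)/(2√(Dt)) = (89.3 − 100.7)/10.96 = -1.040; ½·erfc(-1.040) = 0.9293.
C = 2.46 × 0.9293 = 2.29 mg/L.

2.29 mg/L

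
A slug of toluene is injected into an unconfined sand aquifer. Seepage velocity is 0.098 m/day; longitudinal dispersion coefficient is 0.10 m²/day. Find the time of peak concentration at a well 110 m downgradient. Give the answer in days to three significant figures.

1110 days

For the 1D instantaneous-source solution, setting ∂C/∂t = 0 at fixed x gives v²t² + 2Dt − x² = 0, so t = (√(D² + v²x²) − D)/v².
√(D² + v²x²) = √(0.10² + 0.098² × 110²) = 10.78; v² = 0.009604.
t = (10.78 − 0.10)/0.009604 = 1110 days (vs. the pure-advection estimate x/v = 1120 d).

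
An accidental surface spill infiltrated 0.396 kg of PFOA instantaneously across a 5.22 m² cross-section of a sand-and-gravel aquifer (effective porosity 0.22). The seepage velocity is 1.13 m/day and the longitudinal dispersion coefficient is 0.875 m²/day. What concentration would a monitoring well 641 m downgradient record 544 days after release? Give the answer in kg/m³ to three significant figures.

0.00310 kg/m³

For an instantaneous plane source, C(x,t) = M/(n_e·A·√(4πDt)) · exp(−(x−vt)²/(4Dt)), with n_e·A the pore (flow) area.
Plume center vt = 1.13 × 544 = 614.72 m, so the well at 641 m is 26.28 m downgradient of the peak.
√(4πDt) = 77.34 m, giving peak height M/(n_e·A·√(4πDt)) = 0.396/(0.22 × 5.22 × 77.34) = 0.004459 kg/m³.
(x−vt)²/(4Dt) = (26.28)²/(4 × 0.875 × 544) = 0.3627; exp(−0.3627) = 0.6958.
C = 0.004459 × 0.6958 = 0.00310 kg/m³.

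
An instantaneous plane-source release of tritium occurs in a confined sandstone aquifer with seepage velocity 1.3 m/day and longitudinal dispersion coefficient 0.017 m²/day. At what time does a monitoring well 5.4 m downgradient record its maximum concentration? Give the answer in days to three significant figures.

4.14 days

For the 1D instantaneous-source solution, setting ∂C/∂t = 0 at fixed x gives v²t² + 2Dt − x² = 0, so t = (√(D² + v²x²) − D)/v².
√(D² + v²x²) = √(0.017² + 1.3² × 5.4²) = 7.020; v² = 1.69.
t = (7.020 − 0.017)/1.69 = 4.14 days (vs. the pure-advection estimate x/v = 4.15 d).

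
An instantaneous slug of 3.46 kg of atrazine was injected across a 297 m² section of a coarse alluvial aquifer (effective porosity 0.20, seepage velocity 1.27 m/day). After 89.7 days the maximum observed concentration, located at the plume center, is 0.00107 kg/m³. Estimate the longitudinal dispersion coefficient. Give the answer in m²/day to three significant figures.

2.63 m²/day

At the plume center C_max = M/(n_e·A·√(4πDt)), so D = M²/(4πt·(n_e·A·C_max)²).
n_e·A·C_max = 0.20 × 297 × 0.00107 = 0.06356 kg/m.
D = 3.46²/(4π × 89.7 × 0.06356²) = 2.63 m²/day.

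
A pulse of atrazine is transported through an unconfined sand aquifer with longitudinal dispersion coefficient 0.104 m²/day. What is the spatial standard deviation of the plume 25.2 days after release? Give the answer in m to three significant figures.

Dispersive spreading gives a Gaussian with σ² = 2Dt; advection only shifts the center.
σ = √(2 × 0.104 × 25.2) = 2.29 m.

2.29 m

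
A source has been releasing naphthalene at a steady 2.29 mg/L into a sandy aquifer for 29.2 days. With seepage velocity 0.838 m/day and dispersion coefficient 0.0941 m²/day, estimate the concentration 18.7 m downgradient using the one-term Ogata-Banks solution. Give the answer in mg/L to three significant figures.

2.27 mg/L

For a continuous step input, C/C₀ ≈ ½·erfc((x−vt)/(2√(Dt))).
vt = 0.838 × 29.2 = 24.4696 m and 2√(Dt) = 2√(0.0941 × 29.2) = 3.315 m.
Argument (x−vt)/(2√(Dt)) = (18.7 − 24.4696)/3.315 = -1.740; ½·erfc(-1.740) = 0.9931.
C = 2.29 × 0.9931 = 2.27 mg/L.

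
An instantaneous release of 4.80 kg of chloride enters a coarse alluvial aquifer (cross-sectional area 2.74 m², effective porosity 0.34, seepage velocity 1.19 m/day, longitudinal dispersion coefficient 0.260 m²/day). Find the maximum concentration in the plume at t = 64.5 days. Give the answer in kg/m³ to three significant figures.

The peak of an instantaneous 1D plume sits at x = vt; there the Gaussian factor is 1 and C_max = M/(n_e·A·√(4πDt)), where n_e·A is the pore area the mass is dissolved in.
√(4πDt) = √(4π × 0.260 × 64.5) = 14.52 m, so C_max = 4.80/(0.34 × 2.74 × 14.52) = 0.355 kg/m³.

0.355 kg/m³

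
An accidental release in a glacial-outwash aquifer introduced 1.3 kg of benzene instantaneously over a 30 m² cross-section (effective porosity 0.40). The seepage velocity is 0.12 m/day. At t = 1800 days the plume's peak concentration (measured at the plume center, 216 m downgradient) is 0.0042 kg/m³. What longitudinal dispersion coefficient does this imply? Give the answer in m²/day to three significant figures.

0.0294 m²/day

At the plume center C_max = M/(n_e·A·√(4πDt)), so D = M²/(4πt·(n_e·A·C_max)²).
n_e·A·C_max = 0.40 × 30 × 0.0042 = 0.05040 kg/m.
D = 1.3²/(4π × 1800 × 0.05040²) = 0.0294 m²/day.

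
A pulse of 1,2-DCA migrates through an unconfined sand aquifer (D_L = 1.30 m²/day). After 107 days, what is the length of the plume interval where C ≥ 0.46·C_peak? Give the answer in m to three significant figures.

41.6 m

The plume is Gaussian with σ = √(2Dt) = √(2 × 1.30 × 107) = 16.68 m.
C/C_peak = exp(−Δx²/(2σ²)) = 0.46 ⇒ Δx = σ·√(−2 ln 0.46) = 16.68 × 1.246 = 20.78 m.
Width = 2Δx = 41.6 m.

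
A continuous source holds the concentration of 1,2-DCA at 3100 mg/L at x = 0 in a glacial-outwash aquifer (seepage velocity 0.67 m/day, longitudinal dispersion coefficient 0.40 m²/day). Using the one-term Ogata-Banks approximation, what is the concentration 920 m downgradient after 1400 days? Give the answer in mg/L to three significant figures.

2180 mg/L

For a continuous step input, C/C₀ ≈ ½·erfc((x−vt)/(2√(Dt))).
vt = 0.67 × 1400 = 938 m and 2√(Dt) = 2√(0.40 × 1400) = 47.33 m.
Argument (x−vt)/(2√(Dt)) = (920 − 938)/47.33 = -0.3803; ½·erfc(-0.3803) = 0.7047.
C = 3100 × 0.7047 = 2180 mg/L.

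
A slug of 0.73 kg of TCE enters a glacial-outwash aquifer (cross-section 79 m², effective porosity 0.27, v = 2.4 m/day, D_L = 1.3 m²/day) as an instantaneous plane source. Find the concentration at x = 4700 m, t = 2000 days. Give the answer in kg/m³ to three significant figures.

For an instantaneous plane source, C(x,t) = M/(n_e·A·√(4πDt)) · exp(−(x−vt)²/(4Dt)), with n_e·A the pore (flow) area.
Plume center vt = 2.4 × 2000 = 4800 m, so the well at 4700 m is 100 m upgradient of the peak.
√(4πDt) = 180.8 m, giving peak height M/(n_e·A·√(4πDt)) = 0.73/(0.27 × 79 × 180.8) = 0.0001893 kg/m³.
(x−vt)²/(4Dt) = (-100)²/(4 × 1.3 × 2000) = 0.9615; exp(−0.9615) = 0.3823.
C = 0.0001893 × 0.3823 = 7.24e-05 kg/m³.

7.24e-05 kg/m³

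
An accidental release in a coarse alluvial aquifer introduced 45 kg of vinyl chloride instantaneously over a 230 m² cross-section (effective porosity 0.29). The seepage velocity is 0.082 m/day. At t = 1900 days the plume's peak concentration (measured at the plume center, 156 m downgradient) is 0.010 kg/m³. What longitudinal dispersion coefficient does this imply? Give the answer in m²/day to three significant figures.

0.191 m²/day

At the plume center C_max = M/(n_e·A·√(4πDt)), so D = M²/(4πt·(n_e·A·C_max)²).
n_e·A·C_max = 0.29 × 230 × 0.010 = 0.6670 kg/m.
D = 45²/(4π × 1900 × 0.6670²) = 0.191 m²/day.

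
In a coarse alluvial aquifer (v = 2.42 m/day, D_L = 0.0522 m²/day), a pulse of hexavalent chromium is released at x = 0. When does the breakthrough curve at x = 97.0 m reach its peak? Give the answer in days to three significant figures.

40.1 days

For the 1D instantaneous-source solution, setting ∂C/∂t = 0 at fixed x gives v²t² + 2Dt − x² = 0, so t = (√(D² + v²x²) − D)/v².
√(D² + v²x²) = √(0.0522² + 2.42² × 97.0²) = 234.7; v² = 5.8564.
t = (234.7 − 0.0522)/5.8564 = 40.1 days (vs. the pure-advection estimate x/v = 40.1 d).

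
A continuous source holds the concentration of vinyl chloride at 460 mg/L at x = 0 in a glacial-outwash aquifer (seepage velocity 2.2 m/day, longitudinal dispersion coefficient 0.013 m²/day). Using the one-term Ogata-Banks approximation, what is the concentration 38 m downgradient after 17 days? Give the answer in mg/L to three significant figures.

For a continuous step input, C/C₀ ≈ ½·erfc((x−vt)/(2√(Dt))).
vt = 2.2 × 17 = 37.4 m and 2√(Dt) = 2√(0.013 × 17) = 0.9402 m.
Argument (x−vt)/(2√(Dt)) = (38 − 37.4)/0.9402 = 0.6382; ½·erfc(0.6382) = 0.1834.
C = 460 × 0.1834 = 84.4 mg/L.

84.4 mg/L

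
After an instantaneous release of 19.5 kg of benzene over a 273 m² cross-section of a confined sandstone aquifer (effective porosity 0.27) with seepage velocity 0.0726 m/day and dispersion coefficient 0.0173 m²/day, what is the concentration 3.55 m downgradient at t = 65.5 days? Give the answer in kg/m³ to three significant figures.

For an instantaneous plane source, C(x,t) = M/(n_e·A·√(4πDt)) · exp(−(x−vt)²/(4Dt)), with n_e·A the pore (flow) area.
Plume center vt = 0.0726 × 65.5 = 4.7553 m, so the well at 3.55 m is 1.2053 m upgradient of the peak.
√(4πDt) = 3.774 m, giving peak height M/(n_e·A·√(4πDt)) = 19.5/(0.27 × 273 × 3.774) = 0.07010 kg/m³.
(x−vt)²/(4Dt) = (-1.2053)²/(4 × 0.0173 × 65.5) = 0.3205; exp(−0.3205) = 0.7258.
C = 0.07010 × 0.7258 = 0.0509 kg/m³.

0.0509 kg/m³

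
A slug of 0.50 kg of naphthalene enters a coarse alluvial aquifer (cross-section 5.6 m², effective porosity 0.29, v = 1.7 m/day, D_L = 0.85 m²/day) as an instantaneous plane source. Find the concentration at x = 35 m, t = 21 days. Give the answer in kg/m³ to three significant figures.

0.0204 kg/m³

For an instantaneous plane source, C(x,t) = M/(n_e·A·√(4πDt)) · exp(−(x−vt)²/(4Dt)), with n_e·A the pore (flow) area.
Plume center vt = 1.7 × 21 = 35.7 m, so the well at 35 m is 0.7 m upgradient of the peak.
√(4πDt) = 14.98 m, giving peak height M/(n_e·A·√(4πDt)) = 0.50/(0.29 × 5.6 × 14.98) = 0.02055 kg/m³.
(x−vt)²/(4Dt) = (-0.7)²/(4 × 0.85 × 21) = 0.006863; exp(−0.006863) = 0.9932.
C = 0.02055 × 0.9932 = 0.0204 kg/m³.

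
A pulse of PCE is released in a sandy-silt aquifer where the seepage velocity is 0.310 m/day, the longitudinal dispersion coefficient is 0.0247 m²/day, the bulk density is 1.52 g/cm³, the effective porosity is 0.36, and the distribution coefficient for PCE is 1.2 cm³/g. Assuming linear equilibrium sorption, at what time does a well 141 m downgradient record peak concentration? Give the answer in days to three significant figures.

2760 days

Retardation factor R = 1 + ρ_b·K_d/n = 1 + 1.52 × 1.2/0.36 = 6.067.
Sorption retards both mechanisms: v_R = v/R = 0.05110 m/day, D_R = D/R = 0.004071 m²/day.
Peak time from v_R²t² + 2D_R t − x² = 0: t = (√(D_R² + v_R²x²) − D_R)/v_R².
√(D_R² + v_R²x²) = √(0.004071² + 0.05110² × 141²) = 7.205; v_R² = 0.002611.
t = (7.205 − 0.004071)/0.002611 = 2760 days.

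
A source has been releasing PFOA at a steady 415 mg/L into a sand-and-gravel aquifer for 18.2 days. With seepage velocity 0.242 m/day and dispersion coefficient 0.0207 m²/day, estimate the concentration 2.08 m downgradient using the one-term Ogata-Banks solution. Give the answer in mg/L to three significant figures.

413 mg/L

For a continuous step input, C/C₀ ≈ ½·erfc((x−vt)/(2√(Dt))).
vt = 0.242 × 18.2 = 4.4044 m and 2√(Dt) = 2√(0.0207 × 18.2) = 1.228 m.
Argument (x−vt)/(2√(Dt)) = (2.08 − 4.4044)/1.228 = -1.893; ½·erfc(-1.893) = 0.9963.
C = 415 × 0.9963 = 413 mg/L.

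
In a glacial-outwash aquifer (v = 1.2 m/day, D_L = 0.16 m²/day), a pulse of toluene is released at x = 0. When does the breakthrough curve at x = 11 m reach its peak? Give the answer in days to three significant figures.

For the 1D instantaneous-source solution, setting ∂C/∂t = 0 at fixed x gives v²t² + 2Dt − x² = 0, so t = (√(D² + v²x²) − D)/v².
√(D² + v²x²) = √(0.16² + 1.2² × 11²) = 13.20; v² = 1.44.
t = (13.20 − 0.16)/1.44 = 9.06 days (vs. the pure-advection estimate x/v = 9.17 d).

9.06 days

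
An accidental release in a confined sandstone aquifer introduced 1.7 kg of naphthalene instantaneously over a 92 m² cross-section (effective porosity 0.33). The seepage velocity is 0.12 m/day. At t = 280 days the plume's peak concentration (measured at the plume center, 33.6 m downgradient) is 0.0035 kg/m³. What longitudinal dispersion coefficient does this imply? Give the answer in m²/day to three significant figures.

0.0727 m²/day

At the plume center C_max = M/(n_e·A·√(4πDt)), so D = M²/(4πt·(n_e·A·C_max)²).
n_e·A·C_max = 0.33 × 92 × 0.0035 = 0.1063 kg/m.
D = 1.7²/(4π × 280 × 0.1063²) = 0.0727 m²/day.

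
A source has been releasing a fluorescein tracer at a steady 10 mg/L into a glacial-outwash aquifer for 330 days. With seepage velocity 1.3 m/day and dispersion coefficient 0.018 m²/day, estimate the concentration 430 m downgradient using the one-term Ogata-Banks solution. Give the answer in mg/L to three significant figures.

For a continuous step input, C/C₀ ≈ ½·erfc((x−vt)/(2√(Dt))).
vt = 1.3 × 330 = 429 m and 2√(Dt) = 2√(0.018 × 330) = 4.874 m.
Argument (x−vt)/(2√(Dt)) = (430 − 429)/4.874 = 0.2052; ½·erfc(0.2052) = 0.3858.
C = 10 × 0.3858 = 3.86 mg/L.

3.86 mg/L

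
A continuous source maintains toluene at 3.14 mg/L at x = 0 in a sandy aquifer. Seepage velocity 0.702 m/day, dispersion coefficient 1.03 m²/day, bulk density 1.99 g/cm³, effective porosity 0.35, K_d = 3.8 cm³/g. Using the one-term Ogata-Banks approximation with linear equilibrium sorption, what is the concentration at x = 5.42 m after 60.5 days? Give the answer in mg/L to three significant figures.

0.206 mg/L

Retardation factor R = 1 + ρ_b·K_d/n = 1 + 1.99 × 3.8/0.35 = 22.61.
Sorption retards both mechanisms: v_R = v/R = 0.03105 m/day, D_R = D/R = 0.04556 m²/day.
v_R·t = 0.03105 × 60.5 = 1.878525 m; 2√(D_R t) = 3.320 m; argument = (5.42 − 1.878525)/3.320 = 1.067.
C = C₀ × ½·erfc(1.067) = 3.14 × 0.06565 = 0.206 mg/L.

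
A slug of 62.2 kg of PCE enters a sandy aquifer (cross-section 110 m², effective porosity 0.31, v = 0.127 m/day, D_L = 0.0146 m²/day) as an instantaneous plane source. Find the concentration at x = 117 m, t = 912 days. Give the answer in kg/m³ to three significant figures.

For an instantaneous plane source, C(x,t) = M/(n_e·A·√(4πDt)) · exp(−(x−vt)²/(4Dt)), with n_e·A the pore (flow) area.
Plume center vt = 0.127 × 912 = 115.824 m, so the well at 117 m is 1.176 m downgradient of the peak.
√(4πDt) = 12.94 m, giving peak height M/(n_e·A·√(4πDt)) = 62.2/(0.31 × 110 × 12.94) = 0.1410 kg/m³.
(x−vt)²/(4Dt) = (1.176)²/(4 × 0.0146 × 912) = 0.02597; exp(−0.02597) = 0.9744.
C = 0.1410 × 0.9744 = 0.137 kg/m³.

0.137 kg/m³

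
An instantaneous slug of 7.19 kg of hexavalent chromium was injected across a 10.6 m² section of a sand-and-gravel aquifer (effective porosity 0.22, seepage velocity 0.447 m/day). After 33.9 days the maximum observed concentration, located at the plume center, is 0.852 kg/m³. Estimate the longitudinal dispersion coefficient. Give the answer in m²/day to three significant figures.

0.0307 m²/day

At the plume center C_max = M/(n_e·A·√(4πDt)), so D = M²/(4πt·(n_e·A·C_max)²).
n_e·A·C_max = 0.22 × 10.6 × 0.852 = 1.987 kg/m.
D = 7.19²/(4π × 33.9 × 1.987²) = 0.0307 m²/day.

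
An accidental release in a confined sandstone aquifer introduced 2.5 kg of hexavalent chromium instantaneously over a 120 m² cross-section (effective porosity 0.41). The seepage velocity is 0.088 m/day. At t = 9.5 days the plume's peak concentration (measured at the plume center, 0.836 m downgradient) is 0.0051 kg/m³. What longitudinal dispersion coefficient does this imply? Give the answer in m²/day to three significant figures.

0.832 m²/day

At the plume center C_max = M/(n_e·A·√(4πDt)), so D = M²/(4πt·(n_e·A·C_max)²).
n_e·A·C_max = 0.41 × 120 × 0.0051 = 0.2509 kg/m.
D = 2.5²/(4π × 9.5 × 0.2509²) = 0.832 m²/day.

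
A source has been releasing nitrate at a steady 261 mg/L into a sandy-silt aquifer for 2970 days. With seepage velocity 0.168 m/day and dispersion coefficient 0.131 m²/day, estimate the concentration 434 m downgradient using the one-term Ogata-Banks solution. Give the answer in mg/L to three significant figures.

258 mg/L

For a continuous step input, C/C₀ ≈ ½·erfc((x−vt)/(2√(Dt))).
vt = 0.168 × 2970 = 498.96 m and 2√(Dt) = 2√(0.131 × 2970) = 39.45 m.
Argument (x−vt)/(2√(Dt)) = (434 − 498.96)/39.45 = -1.647; ½·erfc(-1.647) = 0.9901.
C = 261 × 0.9901 = 258 mg/L.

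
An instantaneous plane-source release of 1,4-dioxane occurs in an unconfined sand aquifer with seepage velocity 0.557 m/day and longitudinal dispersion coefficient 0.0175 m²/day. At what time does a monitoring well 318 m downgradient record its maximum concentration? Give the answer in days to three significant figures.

For the 1D instantaneous-source solution, setting ∂C/∂t = 0 at fixed x gives v²t² + 2Dt − x² = 0, so t = (√(D² + v²x²) − D)/v².
√(D² + v²x²) = √(0.0175² + 0.557² × 318²) = 177.1; v² = 0.310249.
t = (177.1 − 0.0175)/0.310249 = 571 days (vs. the pure-advection estimate x/v = 571 d).

571 days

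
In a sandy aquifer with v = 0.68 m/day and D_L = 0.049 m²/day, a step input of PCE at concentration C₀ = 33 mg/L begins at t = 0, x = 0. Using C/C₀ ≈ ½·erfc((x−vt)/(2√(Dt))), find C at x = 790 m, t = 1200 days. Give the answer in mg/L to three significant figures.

32.7 mg/L

For a continuous step input, C/C₀ ≈ ½·erfc((x−vt)/(2√(Dt))).
vt = 0.68 × 1200 = 816 m and 2√(Dt) = 2√(0.049 × 1200) = 15.34 m.
Argument (x−vt)/(2√(Dt)) = (790 − 816)/15.34 = -1.695; ½·erfc(-1.695) = 0.9917.
C = 33 × 0.9917 = 32.7 mg/L.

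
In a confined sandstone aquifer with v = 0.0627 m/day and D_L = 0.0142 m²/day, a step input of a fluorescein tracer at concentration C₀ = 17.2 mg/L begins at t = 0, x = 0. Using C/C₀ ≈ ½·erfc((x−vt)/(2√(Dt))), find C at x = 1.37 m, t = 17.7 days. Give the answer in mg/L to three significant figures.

6.14 mg/L

For a continuous step input, C/C₀ ≈ ½·erfc((x−vt)/(2√(Dt))).
vt = 0.0627 × 17.7 = 1.10979 m and 2√(Dt) = 2√(0.0142 × 17.7) = 1.003 m.
Argument (x−vt)/(2√(Dt)) = (1.37 − 1.10979)/1.003 = 0.2594; ½·erfc(0.2594) = 0.3569.
C = 17.2 × 0.3569 = 6.14 mg/L.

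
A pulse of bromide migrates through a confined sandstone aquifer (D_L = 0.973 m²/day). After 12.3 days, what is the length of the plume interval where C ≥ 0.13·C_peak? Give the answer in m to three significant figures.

The plume is Gaussian with σ = √(2Dt) = √(2 × 0.973 × 12.3) = 4.892 m.
C/C_peak = exp(−Δx²/(2σ²)) = 0.13 ⇒ Δx = σ·√(−2 ln 0.13) = 4.892 × 2.020 = 9.882 m.
Width = 2Δx = 19.8 m.

19.8 m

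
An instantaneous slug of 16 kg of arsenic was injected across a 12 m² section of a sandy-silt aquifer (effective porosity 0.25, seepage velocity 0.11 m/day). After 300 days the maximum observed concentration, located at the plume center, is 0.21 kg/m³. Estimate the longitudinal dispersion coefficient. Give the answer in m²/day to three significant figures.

0.171 m²/day

At the plume center C_max = M/(n_e·A·√(4πDt)), so D = M²/(4πt·(n_e·A·C_max)²).
n_e·A·C_max = 0.25 × 12 × 0.21 = 0.6300 kg/m.
D = 16²/(4π × 300 × 0.6300²) = 0.171 m²/day.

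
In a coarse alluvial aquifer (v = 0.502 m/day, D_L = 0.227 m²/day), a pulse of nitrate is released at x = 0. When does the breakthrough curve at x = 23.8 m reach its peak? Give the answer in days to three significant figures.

46.5 days

For the 1D instantaneous-source solution, setting ∂C/∂t = 0 at fixed x gives v²t² + 2Dt − x² = 0, so t = (√(D² + v²x²) − D)/v².
√(D² + v²x²) = √(0.227² + 0.502² × 23.8²) = 11.95; v² = 0.252004.
t = (11.95 − 0.227)/0.252004 = 46.5 days (vs. the pure-advection estimate x/v = 47.4 d).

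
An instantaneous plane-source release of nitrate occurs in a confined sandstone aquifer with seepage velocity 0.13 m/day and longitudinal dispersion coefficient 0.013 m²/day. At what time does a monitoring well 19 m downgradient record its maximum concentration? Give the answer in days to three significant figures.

For the 1D instantaneous-source solution, setting ∂C/∂t = 0 at fixed x gives v²t² + 2Dt − x² = 0, so t = (√(D² + v²x²) − D)/v².
√(D² + v²x²) = √(0.013² + 0.13² × 19²) = 2.470; v² = 0.0169.
t = (2.470 − 0.013)/0.0169 = 145 days (vs. the pure-advection estimate x/v = 146 d).

145 days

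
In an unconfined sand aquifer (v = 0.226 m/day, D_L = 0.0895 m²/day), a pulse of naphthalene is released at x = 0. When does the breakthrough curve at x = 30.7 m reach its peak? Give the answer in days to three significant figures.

134 days

For the 1D instantaneous-source solution, setting ∂C/∂t = 0 at fixed x gives v²t² + 2Dt − x² = 0, so t = (√(D² + v²x²) − D)/v².
√(D² + v²x²) = √(0.0895² + 0.226² × 30.7²) = 6.939; v² = 0.051076.
t = (6.939 − 0.0895)/0.051076 = 134 days (vs. the pure-advection estimate x/v = 136 d).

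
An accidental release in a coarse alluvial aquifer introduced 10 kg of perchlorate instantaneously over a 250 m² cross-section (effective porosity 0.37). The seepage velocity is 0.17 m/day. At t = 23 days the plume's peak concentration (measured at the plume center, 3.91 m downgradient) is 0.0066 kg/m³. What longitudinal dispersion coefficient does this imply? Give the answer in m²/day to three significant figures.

At the plume center C_max = M/(n_e·A·√(4πDt)), so D = M²/(4πt·(n_e·A·C_max)²).
n_e·A·C_max = 0.37 × 250 × 0.0066 = 0.6105 kg/m.
D = 10²/(4π × 23 × 0.6105²) = 0.928 m²/day.

0.928 m²/day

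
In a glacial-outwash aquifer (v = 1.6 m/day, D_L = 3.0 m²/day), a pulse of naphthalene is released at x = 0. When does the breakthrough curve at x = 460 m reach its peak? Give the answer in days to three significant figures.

For the 1D instantaneous-source solution, setting ∂C/∂t = 0 at fixed x gives v²t² + 2Dt − x² = 0, so t = (√(D² + v²x²) − D)/v².
√(D² + v²x²) = √(3.0² + 1.6² × 460²) = 736.0; v² = 2.56.
t = (736.0 − 3.0)/2.56 = 286 days (vs. the pure-advection estimate x/v = 288 d).

286 days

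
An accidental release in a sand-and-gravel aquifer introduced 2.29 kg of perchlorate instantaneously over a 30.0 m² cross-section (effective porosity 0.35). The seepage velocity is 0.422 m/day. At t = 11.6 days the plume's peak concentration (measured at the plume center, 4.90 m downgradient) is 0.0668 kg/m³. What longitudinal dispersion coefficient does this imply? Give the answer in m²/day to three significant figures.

At the plume center C_max = M/(n_e·A·√(4πDt)), so D = M²/(4πt·(n_e·A·C_max)²).
n_e·A·C_max = 0.35 × 30.0 × 0.0668 = 0.7014 kg/m.
D = 2.29²/(4π × 11.6 × 0.7014²) = 0.0731 m²/day.

0.0731 m²/day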